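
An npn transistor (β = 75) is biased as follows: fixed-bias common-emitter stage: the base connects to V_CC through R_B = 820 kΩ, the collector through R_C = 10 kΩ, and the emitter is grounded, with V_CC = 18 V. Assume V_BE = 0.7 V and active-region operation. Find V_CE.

V_CE ≈ 2.2 V

Base loop: V_CC = I_B·R_B + V_BE, so I_B = (18 − 0.7)/820 kΩ = 0.0211 mA.
In the active region I_C = β·I_B = 75 × 0.0211 = 1.58 mA.
Collector loop: V_CE = V_CC − I_C·R_C = 18 − 1.58×10 = 2.18 V.
Since V_CE = 2.18 V > V_CE(sat) ≈ 0.2 V, the transistor is in the active region as assumed.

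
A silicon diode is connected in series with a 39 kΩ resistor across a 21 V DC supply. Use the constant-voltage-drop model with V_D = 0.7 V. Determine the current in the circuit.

KVL around the loop: 21 = V_D + I·R = 0.7 + I × 39 kΩ.
So I = (21 − 0.7) / 39 kΩ = 20.3 / 39 = 0.521 mA.

I ≈ 0.52 mA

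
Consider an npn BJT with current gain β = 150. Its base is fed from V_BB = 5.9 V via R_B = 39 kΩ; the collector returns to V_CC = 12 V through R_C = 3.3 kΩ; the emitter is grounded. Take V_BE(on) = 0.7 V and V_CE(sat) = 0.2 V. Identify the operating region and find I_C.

Assume active: I_B = (5.9 − 0.7)/39 = 0.133 mA, giving I_C = β·I_B = 20 mA.
But then V_CE = 12 − 20×3.3 = -54 V < V_CE(sat) = 0.2 V — impossible in the active region.
So the transistor is saturated. With V_CE = 0.2 V, I_C = (V_CC − 0.2)/R_C = 11.8/3.3 = 3.58 mA.
Check: β·I_B = 20 mA > I_C = 3.58 mA, confirming saturation.

saturation; I_C ≈ 3.6 mA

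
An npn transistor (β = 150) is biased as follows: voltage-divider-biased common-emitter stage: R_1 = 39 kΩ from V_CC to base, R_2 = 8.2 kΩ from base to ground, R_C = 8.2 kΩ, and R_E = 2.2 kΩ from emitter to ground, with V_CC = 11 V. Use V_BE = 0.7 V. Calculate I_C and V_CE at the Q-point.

Thevenize the base divider: V_Th = V_CC·R_2/(R_1+R_2) = 11×8.2/47.2 = 1.91 V, R_Th = R_1‖R_2 = 6.78 kΩ.
Base-emitter loop: V_Th = I_B·R_Th + V_BE + (β+1)I_B·R_E, so I_B = (1.91 − 0.7) / (6.78 + 151×2.2) = 0.00357 mA.
I_C = β·I_B = 150×0.00357 = 0.536 mA, and I_E = (β+1)I_B = 0.539 mA.
V_CE = V_CC − I_C·R_C − I_E·R_E = 11 − 0.536×8.2 − 0.539×2.2 = 5.42 V.
V_CE = 5.42 V > 0.2 V confirms active-region operation.

I_C ≈ 0.54 mA, V_CE ≈ 5.4 V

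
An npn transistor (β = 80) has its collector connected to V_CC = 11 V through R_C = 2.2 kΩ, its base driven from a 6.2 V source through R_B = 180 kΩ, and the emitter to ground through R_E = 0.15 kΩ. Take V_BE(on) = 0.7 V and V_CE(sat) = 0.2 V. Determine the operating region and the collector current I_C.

Assume active. Base-emitter loop: I_B = (V_BB − V_BE)/(R_B + (β+1)R_E) = (6.2 − 0.7)/(180 + 81×0.15) = 0.0286 mA.
I_C = β·I_B = 80×0.0286 = 2.29 mA.
V_CE = V_CC − I_C·R_C − I_E·R_E = 11 − 2.29×2.2 − 2.32×0.15 = 5.61 V > V_CE(sat), so the active-region assumption holds.

active; I_C ≈ 2.3 mA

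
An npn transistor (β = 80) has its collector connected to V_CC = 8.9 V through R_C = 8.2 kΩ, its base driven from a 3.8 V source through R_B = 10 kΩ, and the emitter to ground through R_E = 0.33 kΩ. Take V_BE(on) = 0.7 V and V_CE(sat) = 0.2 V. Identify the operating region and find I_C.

saturation; I_C ≈ 1 mA

Assume active: I_B = (3.8 − 0.7)/(10 + 81×0.33) = 0.0844 mA, I_C = β·I_B = 6.75 mA.
Then V_CE = 8.9 − 6.75×8.2 − 6.84×0.33 = -48.7 V < 0.2 V — the active assumption fails.
Re-solve with V_CE = 0.2 V. KCL at the emitter: V_E/R_E = (V_BB−0.7−V_E)/R_B + (V_CC−0.2−V_E)/R_C, giving V_E = 0.422 V.
I_C = (V_CC − 0.2 − V_E)/R_C = (8.7 − 0.422)/8.2 = 1.01 mA.
Check: I_B = (3.1 − 0.422)/10 = 0.268 mA, and β·I_B = 21.4 mA > I_C, confirming saturation.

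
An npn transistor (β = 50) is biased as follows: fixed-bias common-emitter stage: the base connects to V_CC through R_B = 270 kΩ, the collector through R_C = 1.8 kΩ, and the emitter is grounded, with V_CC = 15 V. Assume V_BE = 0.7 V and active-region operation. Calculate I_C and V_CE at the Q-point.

I_C ≈ 2.6 mA, V_CE ≈ 10 V

Base loop: V_CC = I_B·R_B + V_BE, so I_B = (15 − 0.7)/270 kΩ = 0.053 mA.
In the active region I_C = β·I_B = 50 × 0.053 = 2.65 mA.
Collector loop: V_CE = V_CC − I_C·R_C = 15 − 2.65×1.8 = 10.2 V.
Since V_CE = 10.2 V > V_CE(sat) ≈ 0.2 V, the transistor is in the active region as assumed.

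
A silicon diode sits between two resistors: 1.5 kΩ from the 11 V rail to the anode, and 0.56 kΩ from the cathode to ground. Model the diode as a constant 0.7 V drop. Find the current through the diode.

I ≈ 5 mA

The two resistors are in series with the diode, so KVL gives 11 = I·1.5 + 0.7 + I·0.56.
I = (11 − 0.7) / (1.5 + 0.56) kΩ = 10.3 / 2.06 = 5 mA.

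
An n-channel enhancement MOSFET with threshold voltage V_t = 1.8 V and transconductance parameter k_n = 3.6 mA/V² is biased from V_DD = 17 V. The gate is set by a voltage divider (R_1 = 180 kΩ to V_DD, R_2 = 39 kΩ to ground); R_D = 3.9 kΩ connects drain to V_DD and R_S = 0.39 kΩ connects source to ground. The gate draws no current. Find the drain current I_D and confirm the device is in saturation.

V_G = V_DD·R_2/(R_1+R_2) = 17×39/219 = 3.03 V.
Assume saturation: I_D = (k_n/2)(V_GS − V_t)² with V_GS = V_G − I_D·R_S = 3.03 − 0.39·I_D.
Substituting gives 0.274·I_D² − 2.72·I_D + 2.71 = 0, with roots I_D = 1.12 or 8.82 mA.
The root I_D = 8.82 mA gives V_GS = -0.414 V ≤ V_t, so take I_D = 1.12 mA.
Then V_GS = 2.59 V and V_DS = V_DD − I_D(R_D+R_S) = 17 − 1.12×4.29 = 12.2 V.
Saturation requires V_DS ≥ V_GS − V_t = 0.79 V; 12.2 ≥ 0.79 ✓.

I_D ≈ 1.1 mA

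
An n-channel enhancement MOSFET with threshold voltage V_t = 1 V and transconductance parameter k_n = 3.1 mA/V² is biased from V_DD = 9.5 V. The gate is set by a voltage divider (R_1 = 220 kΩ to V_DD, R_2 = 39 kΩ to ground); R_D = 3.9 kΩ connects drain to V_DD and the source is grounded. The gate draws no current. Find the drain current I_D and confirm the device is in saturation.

V_G = V_DD·R_2/(R_1+R_2) = 9.5×39/259 = 1.43 V. With the source grounded, V_GS = V_G = 1.43 V.
Assume saturation: I_D = (k_n/2)(V_GS − V_t)² = (3.1/2)×(1.43 − 1)² = 1.55×0.431² = 0.287 mA.
V_DS = V_DD − I_D·R_D = 9.5 − 0.287×3.9 = 8.38 V.
Saturation requires V_DS ≥ V_GS − V_t = 0.431 V; 8.38 ≥ 0.431 ✓.

I_D ≈ 0.29 mA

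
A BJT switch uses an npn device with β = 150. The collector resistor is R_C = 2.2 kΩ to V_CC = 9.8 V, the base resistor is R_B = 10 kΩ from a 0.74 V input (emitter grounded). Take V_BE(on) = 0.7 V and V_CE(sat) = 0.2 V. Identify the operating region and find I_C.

Assume active. Base-emitter loop: I_B = (V_BB − V_BE)/R_B = (0.74 − 0.7)/10 = 0.004 mA.
I_C = β·I_B = 150×0.004 = 0.6 mA.
V_CE = V_CC − I_C·R_C = 9.8 − 0.6×2.2 = 8.48 V > V_CE(sat), so the active-region assumption holds.

active; I_C ≈ 0.6 mA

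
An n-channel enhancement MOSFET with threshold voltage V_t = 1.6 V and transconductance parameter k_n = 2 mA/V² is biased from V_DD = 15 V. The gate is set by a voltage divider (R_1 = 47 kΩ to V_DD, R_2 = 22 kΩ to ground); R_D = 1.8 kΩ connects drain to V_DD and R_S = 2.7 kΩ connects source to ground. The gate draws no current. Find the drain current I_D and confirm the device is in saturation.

I_D ≈ 0.84 mA

V_G = V_DD·R_2/(R_1+R_2) = 15×22/69 = 4.78 V.
Assume saturation: I_D = (k_n/2)(V_GS − V_t)² with V_GS = V_G − I_D·R_S = 4.78 − 2.7·I_D.
Substituting gives 7.29·I_D² − 18.2·I_D + 10.1 = 0, with roots I_D = 0.839 or 1.66 mA.
The root I_D = 1.66 mA gives V_GS = 0.313 V ≤ V_t, so take I_D = 0.839 mA.
Then V_GS = 2.52 V and V_DS = V_DD − I_D(R_D+R_S) = 15 − 0.839×4.5 = 11.2 V.
Saturation requires V_DS ≥ V_GS − V_t = 0.916 V; 11.2 ≥ 0.916 ✓.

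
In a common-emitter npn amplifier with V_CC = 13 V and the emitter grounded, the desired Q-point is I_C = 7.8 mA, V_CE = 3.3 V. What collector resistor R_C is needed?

Collector loop: V_CC = I_C·R_C + V_CE.
R_C = (V_CC − V_CE)/I_C = (13 − 3.3)/7.8 = 1.24 kΩ.

R_C ≈ 1.2 kΩ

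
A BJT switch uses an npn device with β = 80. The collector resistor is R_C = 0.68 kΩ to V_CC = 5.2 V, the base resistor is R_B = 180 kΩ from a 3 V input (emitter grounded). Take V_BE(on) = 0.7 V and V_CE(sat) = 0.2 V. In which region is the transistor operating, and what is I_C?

Assume active. Base-emitter loop: I_B = (V_BB − V_BE)/R_B = (3 − 0.7)/180 = 0.0128 mA.
I_C = β·I_B = 80×0.0128 = 1.02 mA.
V_CE = V_CC − I_C·R_C = 5.2 − 1.02×0.68 = 4.5 V > V_CE(sat), so the active-region assumption holds.

active; I_C ≈ 1 mA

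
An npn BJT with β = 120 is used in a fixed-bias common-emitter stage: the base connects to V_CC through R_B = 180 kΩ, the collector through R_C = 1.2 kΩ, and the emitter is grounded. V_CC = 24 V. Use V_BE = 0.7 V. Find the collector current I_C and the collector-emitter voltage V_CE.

I_C ≈ 16 mA, V_CE ≈ 5.4 V

Base loop: V_CC = I_B·R_B + V_BE, so I_B = (24 − 0.7)/180 kΩ = 0.129 mA.
In the active region I_C = β·I_B = 120 × 0.129 = 15.5 mA.
Collector loop: V_CE = V_CC − I_C·R_C = 24 − 15.5×1.2 = 5.36 V.
Since V_CE = 5.36 V > V_CE(sat) ≈ 0.2 V, the transistor is in the active region as assumed.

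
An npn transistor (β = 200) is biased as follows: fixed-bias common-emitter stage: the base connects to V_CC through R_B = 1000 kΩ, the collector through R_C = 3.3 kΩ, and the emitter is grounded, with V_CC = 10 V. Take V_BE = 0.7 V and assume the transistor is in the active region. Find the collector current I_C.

I_C ≈ 1.9 mA

Base loop: V_CC = I_B·R_B + V_BE, so I_B = (10 − 0.7)/1000 kΩ = 0.0093 mA.
In the active region I_C = β·I_B = 200 × 0.0093 = 1.86 mA.
Collector loop: V_CE = V_CC − I_C·R_C = 10 − 1.86×3.3 = 3.86 V.
Since V_CE = 3.86 V > V_CE(sat) ≈ 0.2 V, the transistor is in the active region as assumed.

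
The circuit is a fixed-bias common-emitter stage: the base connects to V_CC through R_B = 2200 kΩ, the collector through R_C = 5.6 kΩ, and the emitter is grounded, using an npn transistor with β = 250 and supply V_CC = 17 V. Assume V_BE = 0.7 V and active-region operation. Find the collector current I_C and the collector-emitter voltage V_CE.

Base loop: V_CC = I_B·R_B + V_BE, so I_B = (17 − 0.7)/2200 kΩ = 0.00741 mA.
In the active region I_C = β·I_B = 250 × 0.00741 = 1.85 mA.
Collector loop: V_CE = V_CC − I_C·R_C = 17 − 1.85×5.6 = 6.63 V.
Since V_CE = 6.63 V > V_CE(sat) ≈ 0.2 V, the transistor is in the active region as assumed.

I_C ≈ 1.9 mA, V_CE ≈ 6.6 V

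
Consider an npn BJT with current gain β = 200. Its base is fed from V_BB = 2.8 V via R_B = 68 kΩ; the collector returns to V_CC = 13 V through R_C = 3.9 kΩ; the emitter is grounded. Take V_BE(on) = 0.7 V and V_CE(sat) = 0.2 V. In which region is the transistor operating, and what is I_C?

saturation; I_C ≈ 3.3 mA

Assume active: I_B = (2.8 − 0.7)/68 = 0.0309 mA, giving I_C = β·I_B = 6.18 mA.
But then V_CE = 13 − 6.18×3.9 = -11.1 V < V_CE(sat) = 0.2 V — impossible in the active region.
So the transistor is saturated. With V_CE = 0.2 V, I_C = (V_CC − 0.2)/R_C = 12.8/3.9 = 3.28 mA.
Check: β·I_B = 6.18 mA > I_C = 3.28 mA, confirming saturation.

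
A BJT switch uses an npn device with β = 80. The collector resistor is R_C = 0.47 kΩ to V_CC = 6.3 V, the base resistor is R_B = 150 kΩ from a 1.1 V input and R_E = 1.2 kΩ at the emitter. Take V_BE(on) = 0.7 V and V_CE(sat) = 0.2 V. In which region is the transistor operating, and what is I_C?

active; I_C ≈ 0.13 mA

Assume active. Base-emitter loop: I_B = (V_BB − V_BE)/(R_B + (β+1)R_E) = (1.1 − 0.7)/(150 + 81×1.2) = 0.00162 mA.
I_C = β·I_B = 80×0.00162 = 0.129 mA.
V_CE = V_CC − I_C·R_C − I_E·R_E = 6.3 − 0.129×0.47 − 0.131×1.2 = 6.08 V > V_CE(sat), so the active-region assumption holds.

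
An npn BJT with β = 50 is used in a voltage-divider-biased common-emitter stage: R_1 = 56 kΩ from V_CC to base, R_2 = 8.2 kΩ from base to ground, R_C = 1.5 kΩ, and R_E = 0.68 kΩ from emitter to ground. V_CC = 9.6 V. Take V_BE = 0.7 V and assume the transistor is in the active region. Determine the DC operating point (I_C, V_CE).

Thevenize the base divider: V_Th = V_CC·R_2/(R_1+R_2) = 9.6×8.2/64.2 = 1.23 V, R_Th = R_1‖R_2 = 7.15 kΩ.
Base-emitter loop: V_Th = I_B·R_Th + V_BE + (β+1)I_B·R_E, so I_B = (1.23 − 0.7) / (7.15 + 51×0.68) = 0.0126 mA.
I_C = β·I_B = 50×0.0126 = 0.629 mA, and I_E = (β+1)I_B = 0.641 mA.
V_CE = V_CC − I_C·R_C − I_E·R_E = 9.6 − 0.629×1.5 − 0.641×0.68 = 8.22 V.
V_CE = 8.22 V > 0.2 V confirms active-region operation.

I_C ≈ 0.63 mA, V_CE ≈ 8.2 V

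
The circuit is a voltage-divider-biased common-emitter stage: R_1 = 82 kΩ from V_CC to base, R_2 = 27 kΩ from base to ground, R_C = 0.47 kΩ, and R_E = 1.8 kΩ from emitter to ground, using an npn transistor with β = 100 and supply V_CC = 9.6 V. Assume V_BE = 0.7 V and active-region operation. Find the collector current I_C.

Thevenize the base divider: V_Th = V_CC·R_2/(R_1+R_2) = 9.6×27/109 = 2.38 V, R_Th = R_1‖R_2 = 20.3 kΩ.
Base-emitter loop: V_Th = I_B·R_Th + V_BE + (β+1)I_B·R_E, so I_B = (2.38 − 0.7) / (20.3 + 101×1.8) = 0.0083 mA.
I_C = β·I_B = 100×0.0083 = 0.83 mA, and I_E = (β+1)I_B = 0.839 mA.
V_CE = V_CC − I_C·R_C − I_E·R_E = 9.6 − 0.83×0.47 − 0.839×1.8 = 7.7 V.
V_CE = 7.7 V > 0.2 V confirms active-region operation.

I_C ≈ 0.83 mA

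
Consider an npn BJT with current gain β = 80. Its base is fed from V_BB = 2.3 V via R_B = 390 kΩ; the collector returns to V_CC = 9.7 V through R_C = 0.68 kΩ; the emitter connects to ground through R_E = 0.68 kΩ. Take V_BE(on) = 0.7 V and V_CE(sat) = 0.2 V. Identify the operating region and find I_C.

Assume active. Base-emitter loop: I_B = (V_BB − V_BE)/(R_B + (β+1)R_E) = (2.3 − 0.7)/(390 + 81×0.68) = 0.00359 mA.
I_C = β·I_B = 80×0.00359 = 0.288 mA.
V_CE = V_CC − I_C·R_C − I_E·R_E = 9.7 − 0.288×0.68 − 0.291×0.68 = 9.31 V > V_CE(sat), so the active-region assumption holds.

active; I_C ≈ 0.29 mA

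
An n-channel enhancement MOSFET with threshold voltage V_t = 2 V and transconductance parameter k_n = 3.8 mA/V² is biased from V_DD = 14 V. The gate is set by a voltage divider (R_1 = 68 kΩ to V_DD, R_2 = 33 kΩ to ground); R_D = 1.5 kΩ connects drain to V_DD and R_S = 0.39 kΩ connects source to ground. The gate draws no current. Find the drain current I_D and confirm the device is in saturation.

I_D ≈ 3.2 mA

V_G = V_DD·R_2/(R_1+R_2) = 14×33/101 = 4.57 V.
Assume saturation: I_D = (k_n/2)(V_GS − V_t)² with V_GS = V_G − I_D·R_S = 4.57 − 0.39·I_D.
Substituting gives 0.289·I_D² − 4.82·I_D + 12.6 = 0, with roots I_D = 3.25 or 13.4 mA.
The root I_D = 13.4 mA gives V_GS = -0.657 V ≤ V_t, so take I_D = 3.25 mA.
Then V_GS = 3.31 V and V_DS = V_DD − I_D(R_D+R_S) = 14 − 3.25×1.89 = 7.86 V.
Saturation requires V_DS ≥ V_GS − V_t = 1.31 V; 7.86 ≥ 1.31 ✓.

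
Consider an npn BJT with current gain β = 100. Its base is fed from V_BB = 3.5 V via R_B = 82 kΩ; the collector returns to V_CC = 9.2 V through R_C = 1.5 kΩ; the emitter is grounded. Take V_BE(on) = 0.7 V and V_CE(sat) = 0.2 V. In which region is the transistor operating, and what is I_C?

active; I_C ≈ 3.4 mA

Assume active. Base-emitter loop: I_B = (V_BB − V_BE)/R_B = (3.5 − 0.7)/82 = 0.0341 mA.
I_C = β·I_B = 100×0.0341 = 3.41 mA.
V_CE = V_CC − I_C·R_C = 9.2 − 3.41×1.5 = 4.08 V > V_CE(sat), so the active-region assumption holds.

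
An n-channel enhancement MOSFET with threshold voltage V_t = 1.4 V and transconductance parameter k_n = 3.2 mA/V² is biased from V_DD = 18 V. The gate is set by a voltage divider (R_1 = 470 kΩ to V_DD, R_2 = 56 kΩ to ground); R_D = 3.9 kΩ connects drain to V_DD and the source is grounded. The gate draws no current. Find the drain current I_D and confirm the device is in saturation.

V_G = V_DD·R_2/(R_1+R_2) = 18×56/526 = 1.92 V. With the source grounded, V_GS = V_G = 1.92 V.
Assume saturation: I_D = (k_n/2)(V_GS − V_t)² = (3.2/2)×(1.92 − 1.4)² = 1.6×0.516² = 0.427 mA.
V_DS = V_DD − I_D·R_D = 18 − 0.427×3.9 = 16.3 V.
Saturation requires V_DS ≥ V_GS − V_t = 0.516 V; 16.3 ≥ 0.516 ✓.

I_D ≈ 0.43 mA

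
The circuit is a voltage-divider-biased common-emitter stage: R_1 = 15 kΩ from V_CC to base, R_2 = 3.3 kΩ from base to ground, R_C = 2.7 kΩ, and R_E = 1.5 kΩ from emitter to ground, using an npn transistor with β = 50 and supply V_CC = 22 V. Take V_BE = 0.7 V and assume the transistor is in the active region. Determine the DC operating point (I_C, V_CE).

I_C ≈ 2.1 mA, V_CE ≈ 13 V

Thevenize the base divider: V_Th = V_CC·R_2/(R_1+R_2) = 22×3.3/18.3 = 3.97 V, R_Th = R_1‖R_2 = 2.7 kΩ.
Base-emitter loop: V_Th = I_B·R_Th + V_BE + (β+1)I_B·R_E, so I_B = (3.97 − 0.7) / (2.7 + 51×1.5) = 0.0413 mA.
I_C = β·I_B = 50×0.0413 = 2.06 mA, and I_E = (β+1)I_B = 2.1 mA.
V_CE = V_CC − I_C·R_C − I_E·R_E = 22 − 2.06×2.7 − 2.1×1.5 = 13.3 V.
V_CE = 13.3 V > 0.2 V confirms active-region operation.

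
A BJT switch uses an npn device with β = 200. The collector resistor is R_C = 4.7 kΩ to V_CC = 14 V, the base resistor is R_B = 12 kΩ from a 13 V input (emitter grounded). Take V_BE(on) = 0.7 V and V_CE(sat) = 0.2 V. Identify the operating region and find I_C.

Assume active: I_B = (13 − 0.7)/12 = 1.03 mA, giving I_C = β·I_B = 205 mA.
But then V_CE = 14 − 205×4.7 = -950 V < V_CE(sat) = 0.2 V — impossible in the active region.
So the transistor is saturated. With V_CE = 0.2 V, I_C = (V_CC − 0.2)/R_C = 13.8/4.7 = 2.94 mA.
Check: β·I_B = 205 mA > I_C = 2.94 mA, confirming saturation.

saturation; I_C ≈ 2.9 mA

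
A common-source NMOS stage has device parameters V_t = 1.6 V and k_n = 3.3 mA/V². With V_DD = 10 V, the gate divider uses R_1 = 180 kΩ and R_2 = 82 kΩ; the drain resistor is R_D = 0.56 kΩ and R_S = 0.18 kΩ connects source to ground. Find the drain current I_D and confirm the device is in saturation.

I_D ≈ 2.2 mA

V_G = V_DD·R_2/(R_1+R_2) = 10×82/262 = 3.13 V.
Assume saturation: I_D = (k_n/2)(V_GS − V_t)² with V_GS = V_G − I_D·R_S = 3.13 − 0.18·I_D.
Substituting gives 0.0535·I_D² − 1.91·I_D + 3.86 = 0, with roots I_D = 2.15 or 33.6 mA.
The root I_D = 33.6 mA gives V_GS = -2.91 V ≤ V_t, so take I_D = 2.15 mA.
Then V_GS = 2.74 V and V_DS = V_DD − I_D(R_D+R_S) = 10 − 2.15×0.74 = 8.41 V.
Saturation requires V_DS ≥ V_GS − V_t = 1.14 V; 8.41 ≥ 1.14 ✓.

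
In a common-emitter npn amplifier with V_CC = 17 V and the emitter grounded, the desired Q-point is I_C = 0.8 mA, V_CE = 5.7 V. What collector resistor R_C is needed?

Collector loop: V_CC = I_C·R_C + V_CE.
R_C = (V_CC − V_CE)/I_C = (17 − 5.7)/0.8 = 14.1 kΩ.

R_C ≈ 14 kΩ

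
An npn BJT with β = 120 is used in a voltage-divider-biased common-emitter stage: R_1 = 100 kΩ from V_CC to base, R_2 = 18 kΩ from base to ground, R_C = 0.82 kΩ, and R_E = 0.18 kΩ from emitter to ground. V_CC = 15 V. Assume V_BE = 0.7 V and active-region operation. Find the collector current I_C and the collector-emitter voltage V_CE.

Thevenize the base divider: V_Th = V_CC·R_2/(R_1+R_2) = 15×18/118 = 2.29 V, R_Th = R_1‖R_2 = 15.3 kΩ.
Base-emitter loop: V_Th = I_B·R_Th + V_BE + (β+1)I_B·R_E, so I_B = (2.29 − 0.7) / (15.3 + 121×0.18) = 0.0429 mA.
I_C = β·I_B = 120×0.0429 = 5.15 mA, and I_E = (β+1)I_B = 5.19 mA.
V_CE = V_CC − I_C·R_C − I_E·R_E = 15 − 5.15×0.82 − 5.19×0.18 = 9.85 V.
V_CE = 9.85 V > 0.2 V confirms active-region operation.

I_C ≈ 5.1 mA, V_CE ≈ 9.8 V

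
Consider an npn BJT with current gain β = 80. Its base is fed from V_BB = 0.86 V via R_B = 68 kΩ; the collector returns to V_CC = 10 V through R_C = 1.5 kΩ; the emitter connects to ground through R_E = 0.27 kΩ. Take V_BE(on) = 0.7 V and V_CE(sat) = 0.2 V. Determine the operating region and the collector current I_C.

Assume active. Base-emitter loop: I_B = (V_BB − V_BE)/(R_B + (β+1)R_E) = (0.86 − 0.7)/(68 + 81×0.27) = 0.00178 mA.
I_C = β·I_B = 80×0.00178 = 0.142 mA.
V_CE = V_CC − I_C·R_C − I_E·R_E = 10 − 0.142×1.5 − 0.144×0.27 = 9.75 V > V_CE(sat), so the active-region assumption holds.

active; I_C ≈ 0.14 mA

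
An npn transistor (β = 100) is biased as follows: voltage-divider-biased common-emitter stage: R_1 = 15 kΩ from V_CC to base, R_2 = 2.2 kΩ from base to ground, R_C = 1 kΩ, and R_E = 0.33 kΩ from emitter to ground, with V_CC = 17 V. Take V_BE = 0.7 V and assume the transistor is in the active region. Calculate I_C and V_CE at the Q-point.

I_C ≈ 4.2 mA, V_CE ≈ 11 V

Thevenize the base divider: V_Th = V_CC·R_2/(R_1+R_2) = 17×2.2/17.2 = 2.17 V, R_Th = R_1‖R_2 = 1.92 kΩ.
Base-emitter loop: V_Th = I_B·R_Th + V_BE + (β+1)I_B·R_E, so I_B = (2.17 − 0.7) / (1.92 + 101×0.33) = 0.0418 mA.
I_C = β·I_B = 100×0.0418 = 4.18 mA, and I_E = (β+1)I_B = 4.22 mA.
V_CE = V_CC − I_C·R_C − I_E·R_E = 17 − 4.18×1 − 4.22×0.33 = 11.4 V.
V_CE = 11.4 V > 0.2 V confirms active-region operation.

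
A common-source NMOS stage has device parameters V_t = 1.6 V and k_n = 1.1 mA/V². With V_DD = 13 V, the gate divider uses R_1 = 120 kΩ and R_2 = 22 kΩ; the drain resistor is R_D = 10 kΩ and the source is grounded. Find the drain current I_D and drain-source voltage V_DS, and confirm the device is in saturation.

V_G = V_DD·R_2/(R_1+R_2) = 13×22/142 = 2.01 V. With the source grounded, V_GS = V_G = 2.01 V.
Assume saturation: I_D = (k_n/2)(V_GS − V_t)² = (1.1/2)×(2.01 − 1.6)² = 0.55×0.414² = 0.0943 mA.
V_DS = V_DD − I_D·R_D = 13 − 0.0943×10 = 12.1 V.
Saturation requires V_DS ≥ V_GS − V_t = 0.414 V; 12.1 ≥ 0.414 ✓.

I_D ≈ 0.094 mA, V_DS ≈ 12 V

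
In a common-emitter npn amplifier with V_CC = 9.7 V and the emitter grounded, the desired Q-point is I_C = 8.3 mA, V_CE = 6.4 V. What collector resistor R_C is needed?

R_C ≈ 0.4 kΩ

Collector loop: V_CC = I_C·R_C + V_CE.
R_C = (V_CC − V_CE)/I_C = (9.7 − 6.4)/8.3 = 0.398 kΩ.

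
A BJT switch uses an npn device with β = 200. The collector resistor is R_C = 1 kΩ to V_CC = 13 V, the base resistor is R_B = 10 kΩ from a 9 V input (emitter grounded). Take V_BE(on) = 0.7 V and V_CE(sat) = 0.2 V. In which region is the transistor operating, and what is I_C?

saturation; I_C ≈ 13 mA

Assume active: I_B = (9 − 0.7)/10 = 0.83 mA, giving I_C = β·I_B = 166 mA.
But then V_CE = 13 − 166×1 = -153 V < V_CE(sat) = 0.2 V — impossible in the active region.
So the transistor is saturated. With V_CE = 0.2 V, I_C = (V_CC − 0.2)/R_C = 12.8/1 = 12.8 mA.
Check: β·I_B = 166 mA > I_C = 12.8 mA, confirming saturation.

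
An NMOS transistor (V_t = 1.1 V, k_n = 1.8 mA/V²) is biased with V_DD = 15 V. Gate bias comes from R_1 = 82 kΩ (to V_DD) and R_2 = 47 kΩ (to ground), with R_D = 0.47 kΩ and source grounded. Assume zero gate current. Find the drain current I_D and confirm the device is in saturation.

V_G = V_DD·R_2/(R_1+R_2) = 15×47/129 = 5.47 V. With the source grounded, V_GS = V_G = 5.47 V.
Assume saturation: I_D = (k_n/2)(V_GS − V_t)² = (1.8/2)×(5.47 − 1.1)² = 0.9×4.37² = 17.1 mA.
V_DS = V_DD − I_D·R_D = 15 − 17.1×0.47 = 6.94 V.
Saturation requires V_DS ≥ V_GS − V_t = 4.37 V; 6.94 ≥ 4.37 ✓.

I_D ≈ 17 mA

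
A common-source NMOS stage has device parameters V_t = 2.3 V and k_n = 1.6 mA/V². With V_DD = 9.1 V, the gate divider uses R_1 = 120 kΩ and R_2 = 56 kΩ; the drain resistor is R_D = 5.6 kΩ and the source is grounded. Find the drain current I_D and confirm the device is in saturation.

V_G = V_DD·R_2/(R_1+R_2) = 9.1×56/176 = 2.9 V. With the source grounded, V_GS = V_G = 2.9 V.
Assume saturation: I_D = (k_n/2)(V_GS − V_t)² = (1.6/2)×(2.9 − 2.3)² = 0.8×0.595² = 0.284 mA.
V_DS = V_DD − I_D·R_D = 9.1 − 0.284×5.6 = 7.51 V.
Saturation requires V_DS ≥ V_GS − V_t = 0.595 V; 7.51 ≥ 0.595 ✓.

I_D ≈ 0.28 mA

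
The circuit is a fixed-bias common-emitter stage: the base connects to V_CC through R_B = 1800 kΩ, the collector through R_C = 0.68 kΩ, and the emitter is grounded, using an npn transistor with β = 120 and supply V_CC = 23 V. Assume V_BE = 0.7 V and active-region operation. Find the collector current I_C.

Base loop: V_CC = I_B·R_B + V_BE, so I_B = (23 − 0.7)/1800 kΩ = 0.0124 mA.
In the active region I_C = β·I_B = 120 × 0.0124 = 1.49 mA.
Collector loop: V_CE = V_CC − I_C·R_C = 23 − 1.49×0.68 = 22 V.
Since V_CE = 22 V > V_CE(sat) ≈ 0.2 V, the transistor is in the active region as assumed.

I_C ≈ 1.5 mA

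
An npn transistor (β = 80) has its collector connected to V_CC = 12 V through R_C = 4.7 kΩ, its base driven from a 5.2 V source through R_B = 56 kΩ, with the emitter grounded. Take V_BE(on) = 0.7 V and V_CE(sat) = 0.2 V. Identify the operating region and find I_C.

Assume active: I_B = (5.2 − 0.7)/56 = 0.0804 mA, giving I_C = β·I_B = 6.43 mA.
But then V_CE = 12 − 6.43×4.7 = -18.2 V < V_CE(sat) = 0.2 V — impossible in the active region.
So the transistor is saturated. With V_CE = 0.2 V, I_C = (V_CC − 0.2)/R_C = 11.8/4.7 = 2.51 mA.
Check: β·I_B = 6.43 mA > I_C = 2.51 mA, confirming saturation.

saturation; I_C ≈ 2.5 mA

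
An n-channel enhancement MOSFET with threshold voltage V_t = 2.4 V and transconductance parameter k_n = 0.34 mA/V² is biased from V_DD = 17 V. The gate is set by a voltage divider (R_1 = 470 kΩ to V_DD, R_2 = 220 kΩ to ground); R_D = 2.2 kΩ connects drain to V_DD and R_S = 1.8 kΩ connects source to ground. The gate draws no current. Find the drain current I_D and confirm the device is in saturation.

I_D ≈ 0.62 mA

V_G = V_DD·R_2/(R_1+R_2) = 17×220/690 = 5.42 V.
Assume saturation: I_D = (k_n/2)(V_GS − V_t)² with V_GS = V_G − I_D·R_S = 5.42 − 1.8·I_D.
Substituting gives 0.551·I_D² − 2.85·I_D + 1.55 = 0, with roots I_D = 0.618 or 4.55 mA.
The root I_D = 4.55 mA gives V_GS = -2.78 V ≤ V_t, so take I_D = 0.618 mA.
Then V_GS = 4.31 V and V_DS = V_DD − I_D(R_D+R_S) = 17 − 0.618×4 = 14.5 V.
Saturation requires V_DS ≥ V_GS − V_t = 1.91 V; 14.5 ≥ 1.91 ✓.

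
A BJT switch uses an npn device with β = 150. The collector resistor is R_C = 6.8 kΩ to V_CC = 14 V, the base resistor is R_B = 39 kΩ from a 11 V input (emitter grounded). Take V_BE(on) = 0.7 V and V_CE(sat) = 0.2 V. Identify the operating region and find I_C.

saturation; I_C ≈ 2 mA

Assume active: I_B = (11 − 0.7)/39 = 0.264 mA, giving I_C = β·I_B = 39.6 mA.
But then V_CE = 14 − 39.6×6.8 = -255 V < V_CE(sat) = 0.2 V — impossible in the active region.
So the transistor is saturated. With V_CE = 0.2 V, I_C = (V_CC − 0.2)/R_C = 13.8/6.8 = 2.03 mA.
Check: β·I_B = 39.6 mA > I_C = 2.03 mA, confirming saturation.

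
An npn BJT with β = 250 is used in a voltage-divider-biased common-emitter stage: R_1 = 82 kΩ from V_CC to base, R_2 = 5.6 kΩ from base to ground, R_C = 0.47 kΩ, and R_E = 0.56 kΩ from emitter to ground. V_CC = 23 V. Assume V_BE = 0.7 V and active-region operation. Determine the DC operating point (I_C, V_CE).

Thevenize the base divider: V_Th = V_CC·R_2/(R_1+R_2) = 23×5.6/87.6 = 1.47 V, R_Th = R_1‖R_2 = 5.24 kΩ.
Base-emitter loop: V_Th = I_B·R_Th + V_BE + (β+1)I_B·R_E, so I_B = (1.47 − 0.7) / (5.24 + 251×0.56) = 0.00528 mA.
I_C = β·I_B = 250×0.00528 = 1.32 mA, and I_E = (β+1)I_B = 1.33 mA.
V_CE = V_CC − I_C·R_C − I_E·R_E = 23 − 1.32×0.47 − 1.33×0.56 = 21.6 V.
V_CE = 21.6 V > 0.2 V confirms active-region operation.

I_C ≈ 1.3 mA, V_CE ≈ 22 V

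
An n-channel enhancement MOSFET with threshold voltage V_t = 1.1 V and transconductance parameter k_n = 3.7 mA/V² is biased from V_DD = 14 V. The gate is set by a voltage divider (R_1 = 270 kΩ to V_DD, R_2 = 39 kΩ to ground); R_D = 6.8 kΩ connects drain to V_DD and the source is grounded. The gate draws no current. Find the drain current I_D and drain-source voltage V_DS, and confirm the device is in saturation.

I_D ≈ 0.82 mA, V_DS ≈ 8.4 V

V_G = V_DD·R_2/(R_1+R_2) = 14×39/309 = 1.77 V. With the source grounded, V_GS = V_G = 1.77 V.
Assume saturation: I_D = (k_n/2)(V_GS − V_t)² = (3.7/2)×(1.77 − 1.1)² = 1.85×0.667² = 0.823 mA.
V_DS = V_DD − I_D·R_D = 14 − 0.823×6.8 = 8.4 V.
Saturation requires V_DS ≥ V_GS − V_t = 0.667 V; 8.4 ≥ 0.667 ✓.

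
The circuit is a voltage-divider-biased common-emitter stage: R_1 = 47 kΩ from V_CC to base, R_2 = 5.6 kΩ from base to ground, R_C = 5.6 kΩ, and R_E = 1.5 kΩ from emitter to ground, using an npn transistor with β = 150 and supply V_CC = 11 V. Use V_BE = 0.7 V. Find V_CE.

Thevenize the base divider: V_Th = V_CC·R_2/(R_1+R_2) = 11×5.6/52.6 = 1.17 V, R_Th = R_1‖R_2 = 5 kΩ.
Base-emitter loop: V_Th = I_B·R_Th + V_BE + (β+1)I_B·R_E, so I_B = (1.17 − 0.7) / (5 + 151×1.5) = 0.00203 mA.
I_C = β·I_B = 150×0.00203 = 0.305 mA, and I_E = (β+1)I_B = 0.307 mA.
V_CE = V_CC − I_C·R_C − I_E·R_E = 11 − 0.305×5.6 − 0.307×1.5 = 8.83 V.
V_CE = 8.83 V > 0.2 V confirms active-region operation.

V_CE ≈ 8.8 V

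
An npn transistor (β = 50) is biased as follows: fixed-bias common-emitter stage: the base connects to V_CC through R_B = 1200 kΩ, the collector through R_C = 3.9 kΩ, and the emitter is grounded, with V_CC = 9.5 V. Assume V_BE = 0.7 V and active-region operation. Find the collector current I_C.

Base loop: V_CC = I_B·R_B + V_BE, so I_B = (9.5 − 0.7)/1200 kΩ = 0.00733 mA.
In the active region I_C = β·I_B = 50 × 0.00733 = 0.367 mA.
Collector loop: V_CE = V_CC − I_C·R_C = 9.5 − 0.367×3.9 = 8.07 V.
Since V_CE = 8.07 V > V_CE(sat) ≈ 0.2 V, the transistor is in the active region as assumed.

I_C ≈ 0.37 mA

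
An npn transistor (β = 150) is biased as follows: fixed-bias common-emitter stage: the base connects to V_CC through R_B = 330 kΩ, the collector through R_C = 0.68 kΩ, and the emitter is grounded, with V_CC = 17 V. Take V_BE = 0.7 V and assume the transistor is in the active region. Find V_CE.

Base loop: V_CC = I_B·R_B + V_BE, so I_B = (17 − 0.7)/330 kΩ = 0.0494 mA.
In the active region I_C = β·I_B = 150 × 0.0494 = 7.41 mA.
Collector loop: V_CE = V_CC − I_C·R_C = 17 − 7.41×0.68 = 12 V.
Since V_CE = 12 V > V_CE(sat) ≈ 0.2 V, the transistor is in the active region as assumed.

V_CE ≈ 12 V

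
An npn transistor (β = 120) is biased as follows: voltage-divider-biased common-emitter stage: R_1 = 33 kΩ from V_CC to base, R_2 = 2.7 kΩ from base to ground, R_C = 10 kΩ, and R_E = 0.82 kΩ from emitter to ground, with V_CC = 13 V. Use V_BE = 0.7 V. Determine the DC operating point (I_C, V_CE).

Thevenize the base divider: V_Th = V_CC·R_2/(R_1+R_2) = 13×2.7/35.7 = 0.983 V, R_Th = R_1‖R_2 = 2.5 kΩ.
Base-emitter loop: V_Th = I_B·R_Th + V_BE + (β+1)I_B·R_E, so I_B = (0.983 − 0.7) / (2.5 + 121×0.82) = 0.00278 mA.
I_C = β·I_B = 120×0.00278 = 0.334 mA, and I_E = (β+1)I_B = 0.337 mA.
V_CE = V_CC − I_C·R_C − I_E·R_E = 13 − 0.334×10 − 0.337×0.82 = 9.38 V.
V_CE = 9.38 V > 0.2 V confirms active-region operation.

I_C ≈ 0.33 mA, V_CE ≈ 9.4 V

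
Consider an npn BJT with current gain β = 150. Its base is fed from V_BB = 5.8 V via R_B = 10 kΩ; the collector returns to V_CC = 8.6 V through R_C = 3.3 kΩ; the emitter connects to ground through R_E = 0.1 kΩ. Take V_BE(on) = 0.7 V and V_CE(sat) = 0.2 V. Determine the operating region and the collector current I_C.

saturation; I_C ≈ 2.5 mA

Assume active: I_B = (5.8 − 0.7)/(10 + 151×0.1) = 0.203 mA, I_C = β·I_B = 30.5 mA.
Then V_CE = 8.6 − 30.5×3.3 − 30.7×0.1 = -95 V < 0.2 V — the active assumption fails.
Re-solve with V_CE = 0.2 V. KCL at the emitter: V_E/R_E = (V_BB−0.7−V_E)/R_B + (V_CC−0.2−V_E)/R_C, giving V_E = 0.294 V.
I_C = (V_CC − 0.2 − V_E)/R_C = (8.4 − 0.294)/3.3 = 2.46 mA.
Check: I_B = (5.1 − 0.294)/10 = 0.481 mA, and β·I_B = 72.1 mA > I_C, confirming saturation.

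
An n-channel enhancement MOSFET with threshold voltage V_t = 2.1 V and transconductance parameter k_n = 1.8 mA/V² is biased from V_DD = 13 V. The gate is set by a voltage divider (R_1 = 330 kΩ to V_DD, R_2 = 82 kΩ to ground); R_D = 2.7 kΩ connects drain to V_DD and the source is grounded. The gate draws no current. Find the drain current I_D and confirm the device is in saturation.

V_G = V_DD·R_2/(R_1+R_2) = 13×82/412 = 2.59 V. With the source grounded, V_GS = V_G = 2.59 V.
Assume saturation: I_D = (k_n/2)(V_GS − V_t)² = (1.8/2)×(2.59 − 2.1)² = 0.9×0.487² = 0.214 mA.
V_DS = V_DD − I_D·R_D = 13 − 0.214×2.7 = 12.4 V.
Saturation requires V_DS ≥ V_GS − V_t = 0.487 V; 12.4 ≥ 0.487 ✓.

I_D ≈ 0.21 mA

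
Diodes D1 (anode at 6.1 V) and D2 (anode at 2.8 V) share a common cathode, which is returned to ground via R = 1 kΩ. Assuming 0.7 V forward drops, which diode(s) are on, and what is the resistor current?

Only D1 conducts; I_R ≈ 5.4 mA

Assume both conduct. Then node N would need to be at both 6.1−0.7 = 5.4 V and 2.8−0.7 = 2.1 V, which is impossible.
Assume only D1 conducts: V_N = 6.1 − 0.7 = 5.4 V, so I_R = 5.4/1 = 5.4 mA.
Check D2: its anode-to-cathode voltage is 2.8 − 5.4 = -2.6 V < 0.7 V, so it is off. The assumption is consistent.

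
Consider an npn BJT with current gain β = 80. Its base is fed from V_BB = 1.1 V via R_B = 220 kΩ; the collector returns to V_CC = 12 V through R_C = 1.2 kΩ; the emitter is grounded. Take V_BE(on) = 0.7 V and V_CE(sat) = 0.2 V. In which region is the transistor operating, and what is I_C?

active; I_C ≈ 0.15 mA

Assume active. Base-emitter loop: I_B = (V_BB − V_BE)/R_B = (1.1 − 0.7)/220 = 0.00182 mA.
I_C = β·I_B = 80×0.00182 = 0.145 mA.
V_CE = V_CC − I_C·R_C = 12 − 0.145×1.2 = 11.8 V > V_CE(sat), so the active-region assumption holds.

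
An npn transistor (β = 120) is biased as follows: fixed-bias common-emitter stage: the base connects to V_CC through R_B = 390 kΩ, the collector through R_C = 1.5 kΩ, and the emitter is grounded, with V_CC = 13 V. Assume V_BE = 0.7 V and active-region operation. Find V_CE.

Base loop: V_CC = I_B·R_B + V_BE, so I_B = (13 − 0.7)/390 kΩ = 0.0315 mA.
In the active region I_C = β·I_B = 120 × 0.0315 = 3.78 mA.
Collector loop: V_CE = V_CC − I_C·R_C = 13 − 3.78×1.5 = 7.32 V.
Since V_CE = 7.32 V > V_CE(sat) ≈ 0.2 V, the transistor is in the active region as assumed.

V_CE ≈ 7.3 V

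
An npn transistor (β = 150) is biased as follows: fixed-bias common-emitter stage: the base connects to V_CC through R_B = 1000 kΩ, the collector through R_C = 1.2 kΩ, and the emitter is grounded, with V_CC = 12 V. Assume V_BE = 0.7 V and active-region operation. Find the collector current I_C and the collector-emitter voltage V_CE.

I_C ≈ 1.7 mA, V_CE ≈ 10 V

Base loop: V_CC = I_B·R_B + V_BE, so I_B = (12 − 0.7)/1000 kΩ = 0.0113 mA.
In the active region I_C = β·I_B = 150 × 0.0113 = 1.7 mA.
Collector loop: V_CE = V_CC − I_C·R_C = 12 − 1.7×1.2 = 9.97 V.
Since V_CE = 9.97 V > V_CE(sat) ≈ 0.2 V, the transistor is in the active region as assumed.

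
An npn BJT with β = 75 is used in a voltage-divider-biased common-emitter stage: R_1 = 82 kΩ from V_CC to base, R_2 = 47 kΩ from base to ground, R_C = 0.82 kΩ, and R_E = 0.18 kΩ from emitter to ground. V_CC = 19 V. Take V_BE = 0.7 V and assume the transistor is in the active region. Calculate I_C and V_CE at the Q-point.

Thevenize the base divider: V_Th = V_CC·R_2/(R_1+R_2) = 19×47/129 = 6.92 V, R_Th = R_1‖R_2 = 29.9 kΩ.
Base-emitter loop: V_Th = I_B·R_Th + V_BE + (β+1)I_B·R_E, so I_B = (6.92 − 0.7) / (29.9 + 76×0.18) = 0.143 mA.
I_C = β·I_B = 75×0.143 = 10.7 mA, and I_E = (β+1)I_B = 10.9 mA.
V_CE = V_CC − I_C·R_C − I_E·R_E = 19 − 10.7×0.82 − 10.9×0.18 = 8.26 V.
V_CE = 8.26 V > 0.2 V confirms active-region operation.

I_C ≈ 11 mA, V_CE ≈ 8.3 V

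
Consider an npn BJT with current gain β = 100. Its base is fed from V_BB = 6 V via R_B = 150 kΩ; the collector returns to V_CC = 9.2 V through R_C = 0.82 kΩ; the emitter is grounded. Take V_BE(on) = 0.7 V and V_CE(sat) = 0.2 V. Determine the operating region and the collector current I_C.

Assume active. Base-emitter loop: I_B = (V_BB − V_BE)/R_B = (6 − 0.7)/150 = 0.0353 mA.
I_C = β·I_B = 100×0.0353 = 3.53 mA.
V_CE = V_CC − I_C·R_C = 9.2 − 3.53×0.82 = 6.3 V > V_CE(sat), so the active-region assumption holds.

active; I_C ≈ 3.5 mA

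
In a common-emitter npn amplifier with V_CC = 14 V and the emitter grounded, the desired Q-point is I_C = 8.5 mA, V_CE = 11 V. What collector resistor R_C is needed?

R_C ≈ 0.35 kΩ

Collector loop: V_CC = I_C·R_C + V_CE.
R_C = (V_CC − V_CE)/I_C = (14 − 11)/8.5 = 0.353 kΩ.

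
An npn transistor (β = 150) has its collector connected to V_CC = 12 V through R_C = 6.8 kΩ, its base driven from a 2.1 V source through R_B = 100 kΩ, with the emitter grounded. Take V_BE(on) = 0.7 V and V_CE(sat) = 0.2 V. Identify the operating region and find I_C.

Assume active: I_B = (2.1 − 0.7)/100 = 0.014 mA, giving I_C = β·I_B = 2.1 mA.
But then V_CE = 12 − 2.1×6.8 = -2.28 V < V_CE(sat) = 0.2 V — impossible in the active region.
So the transistor is saturated. With V_CE = 0.2 V, I_C = (V_CC − 0.2)/R_C = 11.8/6.8 = 1.74 mA.
Check: β·I_B = 2.1 mA > I_C = 1.74 mA, confirming saturation.

saturation; I_C ≈ 1.7 mA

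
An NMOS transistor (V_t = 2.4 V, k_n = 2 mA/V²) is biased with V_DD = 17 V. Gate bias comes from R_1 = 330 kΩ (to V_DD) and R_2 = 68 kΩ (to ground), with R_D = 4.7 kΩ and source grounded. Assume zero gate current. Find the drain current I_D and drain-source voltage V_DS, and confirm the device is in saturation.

V_G = V_DD·R_2/(R_1+R_2) = 17×68/398 = 2.9 V. With the source grounded, V_GS = V_G = 2.9 V.
Assume saturation: I_D = (k_n/2)(V_GS − V_t)² = (2/2)×(2.9 − 2.4)² = 1×0.505² = 0.255 mA.
V_DS = V_DD − I_D·R_D = 17 − 0.255×4.7 = 15.8 V.
Saturation requires V_DS ≥ V_GS − V_t = 0.505 V; 15.8 ≥ 0.505 ✓.

I_D ≈ 0.25 mA, V_DS ≈ 16 V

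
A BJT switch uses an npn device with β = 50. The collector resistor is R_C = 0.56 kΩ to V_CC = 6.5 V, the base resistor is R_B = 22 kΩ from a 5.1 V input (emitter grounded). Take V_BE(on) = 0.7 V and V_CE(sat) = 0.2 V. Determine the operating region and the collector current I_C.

active; I_C ≈ 10 mA

Assume active. Base-emitter loop: I_B = (V_BB − V_BE)/R_B = (5.1 − 0.7)/22 = 0.2 mA.
I_C = β·I_B = 50×0.2 = 10 mA.
V_CE = V_CC − I_C·R_C = 6.5 − 10×0.56 = 0.9 V > V_CE(sat), so the active-region assumption holds.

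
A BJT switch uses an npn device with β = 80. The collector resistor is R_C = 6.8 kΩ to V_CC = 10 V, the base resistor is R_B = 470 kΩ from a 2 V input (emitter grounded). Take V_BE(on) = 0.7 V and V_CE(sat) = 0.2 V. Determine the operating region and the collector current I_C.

active; I_C ≈ 0.22 mA

Assume active. Base-emitter loop: I_B = (V_BB − V_BE)/R_B = (2 − 0.7)/470 = 0.00277 mA.
I_C = β·I_B = 80×0.00277 = 0.221 mA.
V_CE = V_CC − I_C·R_C = 10 − 0.221×6.8 = 8.5 V > V_CE(sat), so the active-region assumption holds.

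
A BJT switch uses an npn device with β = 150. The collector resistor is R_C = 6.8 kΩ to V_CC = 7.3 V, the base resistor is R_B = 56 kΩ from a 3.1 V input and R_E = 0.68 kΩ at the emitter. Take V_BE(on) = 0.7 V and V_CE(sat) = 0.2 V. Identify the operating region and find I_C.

Assume active: I_B = (3.1 − 0.7)/(56 + 151×0.68) = 0.0151 mA, I_C = β·I_B = 2.27 mA.
Then V_CE = 7.3 − 2.27×6.8 − 2.28×0.68 = -9.68 V < 0.2 V — the active assumption fails.
Re-solve with V_CE = 0.2 V. KCL at the emitter: V_E/R_E = (V_BB−0.7−V_E)/R_B + (V_CC−0.2−V_E)/R_C, giving V_E = 0.665 V.
I_C = (V_CC − 0.2 − V_E)/R_C = (7.1 − 0.665)/6.8 = 0.946 mA.
Check: I_B = (2.4 − 0.665)/56 = 0.031 mA, and β·I_B = 4.65 mA > I_C, confirming saturation.

saturation; I_C ≈ 0.95 mA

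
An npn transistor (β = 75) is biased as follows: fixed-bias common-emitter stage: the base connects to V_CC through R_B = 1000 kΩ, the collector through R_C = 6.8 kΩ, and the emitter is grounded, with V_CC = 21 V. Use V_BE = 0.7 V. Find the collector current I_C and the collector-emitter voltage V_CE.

I_C ≈ 1.5 mA, V_CE ≈ 11 V

Base loop: V_CC = I_B·R_B + V_BE, so I_B = (21 − 0.7)/1000 kΩ = 0.0203 mA.
In the active region I_C = β·I_B = 75 × 0.0203 = 1.52 mA.
Collector loop: V_CE = V_CC − I_C·R_C = 21 − 1.52×6.8 = 10.6 V.
Since V_CE = 10.6 V > V_CE(sat) ≈ 0.2 V, the transistor is in the active region as assumed.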